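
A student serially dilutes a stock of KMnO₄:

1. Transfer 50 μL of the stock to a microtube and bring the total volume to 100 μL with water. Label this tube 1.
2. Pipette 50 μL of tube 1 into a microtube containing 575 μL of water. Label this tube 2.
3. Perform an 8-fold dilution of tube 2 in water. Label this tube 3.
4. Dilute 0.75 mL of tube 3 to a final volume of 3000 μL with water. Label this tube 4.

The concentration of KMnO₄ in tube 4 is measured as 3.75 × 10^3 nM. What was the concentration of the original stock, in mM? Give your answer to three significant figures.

3.00 mM

Step 1: 50 μL brought to 100 μL → factor 100/50 = 2
Step 2: 50 μL + 575 μL = 625 μL total → factor 625/50 = 12.5
Step 3: 8-fold → factor 8
Step 4: 0.75 mL brought to 3000 μL → factor 3/0.75 = 4
Overall dilution factor = 2 × 12.5 × 8 × 4 = 800
Stock = 3.75 × 10^3 nM × 800 = 3.000 × 10^6 nM = 3.00 mM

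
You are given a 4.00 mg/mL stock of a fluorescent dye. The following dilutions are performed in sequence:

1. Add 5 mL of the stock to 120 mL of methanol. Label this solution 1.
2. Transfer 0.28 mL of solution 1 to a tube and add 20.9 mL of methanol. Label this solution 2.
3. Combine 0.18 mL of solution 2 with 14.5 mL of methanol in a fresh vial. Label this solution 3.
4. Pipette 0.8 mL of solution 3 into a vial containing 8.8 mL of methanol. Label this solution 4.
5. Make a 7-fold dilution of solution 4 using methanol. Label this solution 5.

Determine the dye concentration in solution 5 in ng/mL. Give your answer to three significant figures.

0.309 ng/mL

Step 1: 5 mL + 120 mL = 125 mL total → factor 125/5 = 25
Step 2: 0.28 mL + 20.9 mL = 21.18 mL total → factor 21.18/0.28 = 75.643
Step 3: 0.18 mL + 14.5 mL = 14.68 mL total → factor 14.68/0.18 = 81.556
Step 4: 0.8 mL + 8.8 mL = 9.6 mL total → factor 9.6/0.8 = 12
Step 5: 7-fold → factor 7
Overall dilution factor = 25 × 75.643 × 81.556 × 12 × 7 = 1.2955 × 10^7
Final = 4.00 mg/mL / 1.2955 × 10^7 = 3.088 × 10^-7 mg/mL = 0.309 ng/mL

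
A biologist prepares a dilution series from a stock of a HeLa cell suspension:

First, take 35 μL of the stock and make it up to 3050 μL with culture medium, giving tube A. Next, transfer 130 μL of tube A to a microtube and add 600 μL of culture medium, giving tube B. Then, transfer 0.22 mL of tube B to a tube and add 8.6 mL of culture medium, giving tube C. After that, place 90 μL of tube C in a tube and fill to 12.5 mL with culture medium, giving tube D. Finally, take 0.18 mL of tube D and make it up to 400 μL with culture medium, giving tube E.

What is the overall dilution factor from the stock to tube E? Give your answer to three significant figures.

6.05 × 10^6

Step 1: 35 μL brought to 3050 μL → factor 3050/35 = 87.143
Step 2: 130 μL + 600 μL = 730 μL total → factor 730/130 = 5.6154
Step 3: 0.22 mL + 8.6 mL = 8.82 mL total → factor 8.82/0.22 = 40.091
Step 4: 90 μL brought to 12.5 mL → factor 12500/90 = 138.89
Step 5: 0.18 mL brought to 400 μL → factor 0.4/0.18 = 2.2222
Overall dilution factor = 87.143 × 5.6154 × 40.091 × 138.89 × 2.2222 = 6.055 × 10^6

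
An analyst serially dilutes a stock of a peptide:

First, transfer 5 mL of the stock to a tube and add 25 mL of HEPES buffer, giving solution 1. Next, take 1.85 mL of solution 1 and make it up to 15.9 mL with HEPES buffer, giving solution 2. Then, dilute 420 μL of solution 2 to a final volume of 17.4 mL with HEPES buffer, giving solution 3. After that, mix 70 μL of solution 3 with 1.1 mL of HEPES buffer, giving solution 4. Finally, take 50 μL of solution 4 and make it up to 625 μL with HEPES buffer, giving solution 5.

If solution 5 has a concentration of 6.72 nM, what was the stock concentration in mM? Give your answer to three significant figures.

3.00 mM

Step 1: 5 mL + 25 mL = 30 mL total → factor 30/5 = 6
Step 2: 1.85 mL brought to 15.9 mL → factor 15.9/1.85 = 8.5946
Step 3: 420 μL brought to 17.4 mL → factor 17400/420 = 41.429
Step 4: 70 μL + 1.1 mL = 1170 μL total → factor 1170/70 = 16.714
Step 5: 50 μL brought to 625 μL → factor 625/50 = 12.5
Overall dilution factor = 6 × 8.5946 × 41.429 × 16.714 × 12.5 = 4.4635 × 10^5
Stock = 6.72 nM × 4.4635 × 10^5 = 2.999 × 10^6 nM = 3.00 mM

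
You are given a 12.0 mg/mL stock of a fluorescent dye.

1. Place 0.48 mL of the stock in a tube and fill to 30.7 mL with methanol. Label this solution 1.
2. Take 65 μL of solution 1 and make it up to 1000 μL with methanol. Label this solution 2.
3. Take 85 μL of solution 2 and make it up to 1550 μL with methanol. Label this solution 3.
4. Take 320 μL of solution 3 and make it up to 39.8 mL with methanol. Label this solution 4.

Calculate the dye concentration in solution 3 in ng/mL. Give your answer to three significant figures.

669 ng/mL

Step 1: 0.48 mL brought to 30.7 mL → factor 30.7/0.48 = 63.958
Step 2: 65 μL brought to 1000 μL → factor 1000/65 = 15.385
Step 3: 85 μL brought to 1550 μL → factor 1550/85 = 18.235
Dilution factor through solution 3 = 63.958 × 15.385 × 18.235 = 17943
[solution 3] = 12.0 mg/mL / 17943 = 0.0006688 mg/mL = 669 ng/mL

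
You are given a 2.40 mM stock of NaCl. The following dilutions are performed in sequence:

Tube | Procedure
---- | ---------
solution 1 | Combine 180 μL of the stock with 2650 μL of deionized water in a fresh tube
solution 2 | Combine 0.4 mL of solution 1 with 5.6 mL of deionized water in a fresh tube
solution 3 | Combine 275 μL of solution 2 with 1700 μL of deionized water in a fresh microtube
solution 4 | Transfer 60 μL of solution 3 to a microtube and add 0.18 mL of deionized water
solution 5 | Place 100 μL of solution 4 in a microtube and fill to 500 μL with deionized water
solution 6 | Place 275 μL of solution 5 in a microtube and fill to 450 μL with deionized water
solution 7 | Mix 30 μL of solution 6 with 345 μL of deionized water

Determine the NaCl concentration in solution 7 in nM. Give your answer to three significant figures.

Step 1: 180 μL + 2650 μL = 2830 μL total → factor 2830/180 = 15.722
Step 2: 0.4 mL + 5.6 mL = 6 mL total → factor 6/0.4 = 15
Step 3: 275 μL + 1700 μL = 1975 μL total → factor 1975/275 = 7.1818
Step 4: 60 μL + 0.18 mL = 240 μL total → factor 240/60 = 4
Step 5: 100 μL brought to 500 μL → factor 500/100 = 5
Step 6: 275 μL brought to 450 μL → factor 450/275 = 1.6364
Step 7: 30 μL + 345 μL = 375 μL total → factor 375/30 = 12.5
Overall dilution factor = 15.722 × 15 × 7.1818 × 4 × 5 × 1.6364 × 12.5 = 6.9288 × 10^5
Final = 2.40 mM / 6.9288 × 10^5 = 3.464 × 10^-6 mM = 3.46 nM

3.46 nM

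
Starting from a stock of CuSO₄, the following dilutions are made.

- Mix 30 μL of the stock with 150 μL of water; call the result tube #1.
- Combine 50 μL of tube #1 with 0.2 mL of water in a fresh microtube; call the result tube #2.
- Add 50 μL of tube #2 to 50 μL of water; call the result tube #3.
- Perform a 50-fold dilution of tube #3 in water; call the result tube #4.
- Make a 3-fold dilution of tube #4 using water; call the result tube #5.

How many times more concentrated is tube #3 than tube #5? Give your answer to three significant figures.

150

Step 1: 30 μL + 150 μL = 180 μL total → factor 180/30 = 6
Step 2: 50 μL + 0.2 mL = 250 μL total → factor 250/50 = 5
Step 3: 50 μL + 50 μL = 100 μL total → factor 100/50 = 2
Step 4: 50-fold → factor 50
Step 5: 3-fold → factor 3
Dilution factor to tube #3 = 60; to tube #5 = 9000
[tube #3]/[tube #5] = (factor to tube #5)/(factor to tube #3) = 9000/60 = 150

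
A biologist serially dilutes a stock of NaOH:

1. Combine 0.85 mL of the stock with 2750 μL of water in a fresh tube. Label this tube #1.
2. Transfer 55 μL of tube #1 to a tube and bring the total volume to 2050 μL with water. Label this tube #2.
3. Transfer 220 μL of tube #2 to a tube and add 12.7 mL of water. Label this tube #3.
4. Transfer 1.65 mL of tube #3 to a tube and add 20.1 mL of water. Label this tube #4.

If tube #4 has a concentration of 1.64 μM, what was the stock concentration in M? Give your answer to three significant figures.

0.200 M

Step 1: 0.85 mL + 2750 μL = 3.6 mL total → factor 3.6/0.85 = 4.2353
Step 2: 55 μL brought to 2050 μL → factor 2050/55 = 37.273
Step 3: 220 μL + 12.7 mL = 12920 μL total → factor 12920/220 = 58.727
Step 4: 1.65 mL + 20.1 mL = 21.75 mL total → factor 21.75/1.65 = 13.182
Overall dilution factor = 4.2353 × 37.273 × 58.727 × 13.182 = 1.2221 × 10^5
Stock = 1.64 μM × 1.2221 × 10^5 = 2.004 × 10^5 μM = 0.200 M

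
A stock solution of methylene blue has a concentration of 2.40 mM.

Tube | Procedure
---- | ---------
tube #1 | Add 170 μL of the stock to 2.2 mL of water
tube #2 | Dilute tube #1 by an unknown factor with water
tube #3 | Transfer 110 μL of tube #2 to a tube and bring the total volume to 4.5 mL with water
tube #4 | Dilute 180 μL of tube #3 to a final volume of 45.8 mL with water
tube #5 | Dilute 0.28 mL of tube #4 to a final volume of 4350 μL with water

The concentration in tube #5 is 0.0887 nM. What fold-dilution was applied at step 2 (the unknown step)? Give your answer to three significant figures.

Step 1: 170 μL + 2.2 mL = 2370 μL total → factor 2370/170 = 13.941
Step 2: unknown factor x
Step 3: 110 μL brought to 4.5 mL → factor 4500/110 = 40.909
Step 4: 180 μL brought to 45.8 mL → factor 45800/180 = 254.44
Step 5: 0.28 mL brought to 4350 μL → factor 4.35/0.28 = 15.536
Product of known-step factors = 2.2545 × 10^6
Overall factor = 2.40 mM / (0.0887 nM) = 2.7057 × 10^7
x = 2.7057 × 10^7 / 2.2545 × 10^6 = 12.0

12.0-fold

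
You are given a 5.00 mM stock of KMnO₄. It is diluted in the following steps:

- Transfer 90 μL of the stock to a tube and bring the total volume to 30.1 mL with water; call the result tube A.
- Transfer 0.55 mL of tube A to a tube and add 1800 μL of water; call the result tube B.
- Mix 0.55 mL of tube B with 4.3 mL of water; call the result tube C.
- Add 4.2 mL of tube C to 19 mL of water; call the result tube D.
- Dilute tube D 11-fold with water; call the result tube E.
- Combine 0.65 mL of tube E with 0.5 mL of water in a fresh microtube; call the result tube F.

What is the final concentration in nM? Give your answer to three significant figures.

Step 1: 90 μL brought to 30.1 mL → factor 30100/90 = 334.44
Step 2: 0.55 mL + 1800 μL = 2.35 mL total → factor 2.35/0.55 = 4.2727
Step 3: 0.55 mL + 4.3 mL = 4.85 mL total → factor 4.85/0.55 = 8.8182
Step 4: 4.2 mL + 19 mL = 23.2 mL total → factor 23.2/4.2 = 5.5238
Step 5: 11-fold → factor 11
Step 6: 0.65 mL + 0.5 mL = 1.15 mL total → factor 1.15/0.65 = 1.7692
Overall dilution factor = 334.44 × 4.2727 × 8.8182 × 5.5238 × 11 × 1.7692 = 1.3546 × 10^6
Final = 5.00 mM / 1.3546 × 10^6 = 3.691 × 10^-6 mM = 3.69 nM

3.69 nM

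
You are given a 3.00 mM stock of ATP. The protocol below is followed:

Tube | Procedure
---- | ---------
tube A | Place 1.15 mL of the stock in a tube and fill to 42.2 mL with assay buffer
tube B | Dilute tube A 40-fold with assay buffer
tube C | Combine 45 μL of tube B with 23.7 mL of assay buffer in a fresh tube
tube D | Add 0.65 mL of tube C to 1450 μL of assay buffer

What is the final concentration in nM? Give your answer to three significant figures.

Step 1: 1.15 mL brought to 42.2 mL → factor 42.2/1.15 = 36.696
Step 2: 40-fold → factor 40
Step 3: 45 μL + 23.7 mL = 23745 μL total → factor 23745/45 = 527.67
Step 4: 0.65 mL + 1450 μL = 2.1 mL total → factor 2.1/0.65 = 3.2308
Overall dilution factor = 36.696 × 40 × 527.67 × 3.2308 = 2.5023 × 10^6
Final = 3.00 mM / 2.5023 × 10^6 = 1.199 × 10^-6 mM = 1.20 nM

1.20 nM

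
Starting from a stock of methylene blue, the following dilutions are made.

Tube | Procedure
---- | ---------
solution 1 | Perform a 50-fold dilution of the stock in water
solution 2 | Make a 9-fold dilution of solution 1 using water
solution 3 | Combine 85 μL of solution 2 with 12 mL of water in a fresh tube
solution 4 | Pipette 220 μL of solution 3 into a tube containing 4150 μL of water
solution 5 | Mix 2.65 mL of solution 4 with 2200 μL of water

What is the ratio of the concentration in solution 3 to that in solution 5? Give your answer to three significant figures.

36.4

Step 1: 50-fold → factor 50
Step 2: 9-fold → factor 9
Step 3: 85 μL + 12 mL = 12085 μL total → factor 12085/85 = 142.18
Step 4: 220 μL + 4150 μL = 4370 μL total → factor 4370/220 = 19.864
Step 5: 2.65 mL + 2200 μL = 4.85 mL total → factor 4.85/2.65 = 1.8302
Dilution factor to solution 3 = 63979; to solution 5 = 2.3259 × 10^6
[solution 3]/[solution 5] = (factor to solution 5)/(factor to solution 3) = 2.3259 × 10^6/63979 = 36.4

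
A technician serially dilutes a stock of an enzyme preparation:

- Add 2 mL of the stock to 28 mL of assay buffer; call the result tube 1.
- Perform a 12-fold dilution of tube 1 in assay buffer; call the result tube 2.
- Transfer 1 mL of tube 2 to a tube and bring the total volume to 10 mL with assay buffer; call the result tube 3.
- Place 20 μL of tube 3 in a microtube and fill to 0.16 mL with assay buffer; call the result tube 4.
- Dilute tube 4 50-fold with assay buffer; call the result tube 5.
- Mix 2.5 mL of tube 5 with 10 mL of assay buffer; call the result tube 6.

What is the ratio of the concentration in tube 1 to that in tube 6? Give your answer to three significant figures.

Step 1: 2 mL + 28 mL = 30 mL total → factor 30/2 = 15
Step 2: 12-fold → factor 12
Step 3: 1 mL brought to 10 mL → factor 10/1 = 10
Step 4: 20 μL brought to 0.16 mL → factor 160/20 = 8
Step 5: 50-fold → factor 50
Step 6: 2.5 mL + 10 mL = 12.5 mL total → factor 12.5/2.5 = 5
Dilution factor to tube 1 = 15; to tube 6 = 3.6 × 10^6
[tube 1]/[tube 6] = (factor to tube 6)/(factor to tube 1) = 3.6 × 10^6/15 = 2.40 × 10^5

2.40 × 10^5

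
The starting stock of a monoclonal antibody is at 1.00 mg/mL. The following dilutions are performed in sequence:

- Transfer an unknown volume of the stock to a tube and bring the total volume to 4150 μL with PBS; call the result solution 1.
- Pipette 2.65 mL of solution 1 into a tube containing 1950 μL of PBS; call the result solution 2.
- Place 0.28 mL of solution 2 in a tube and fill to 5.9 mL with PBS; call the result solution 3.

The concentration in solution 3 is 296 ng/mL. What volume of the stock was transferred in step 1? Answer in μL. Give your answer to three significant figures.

Step 1: v brought to 4150 μL → factor = 4150 μL/v
Step 2: 2.65 mL + 1950 μL = 4.6 mL total → factor 4.6/2.65 = 1.7358
Step 3: 0.28 mL brought to 5.9 mL → factor 5.9/0.28 = 21.071
Product of known-step factors = 36.577
Overall factor = 1.00 mg/mL / (296 ng/mL) = 3378.4
Step-1 factor = 3378.4 / 36.577 = 92.364
v = 4150 μL / 92.364 = 44.9 μL

44.9 μL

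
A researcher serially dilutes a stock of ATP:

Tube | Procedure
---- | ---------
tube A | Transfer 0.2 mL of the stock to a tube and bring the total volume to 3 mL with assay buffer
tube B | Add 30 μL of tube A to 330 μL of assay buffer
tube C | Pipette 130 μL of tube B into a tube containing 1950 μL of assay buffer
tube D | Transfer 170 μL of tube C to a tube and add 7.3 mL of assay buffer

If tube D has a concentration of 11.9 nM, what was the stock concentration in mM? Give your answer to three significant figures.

Step 1: 0.2 mL brought to 3 mL → factor 3/0.2 = 15
Step 2: 30 μL + 330 μL = 360 μL total → factor 360/30 = 12
Step 3: 130 μL + 1950 μL = 2080 μL total → factor 2080/130 = 16
Step 4: 170 μL + 7.3 mL = 7470 μL total → factor 7470/170 = 43.941
Overall dilution factor = 15 × 12 × 16 × 43.941 = 1.2655 × 10^5
Stock = 11.9 nM × 1.2655 × 10^5 = 1.506 × 10^6 nM = 1.51 mM

1.51 mM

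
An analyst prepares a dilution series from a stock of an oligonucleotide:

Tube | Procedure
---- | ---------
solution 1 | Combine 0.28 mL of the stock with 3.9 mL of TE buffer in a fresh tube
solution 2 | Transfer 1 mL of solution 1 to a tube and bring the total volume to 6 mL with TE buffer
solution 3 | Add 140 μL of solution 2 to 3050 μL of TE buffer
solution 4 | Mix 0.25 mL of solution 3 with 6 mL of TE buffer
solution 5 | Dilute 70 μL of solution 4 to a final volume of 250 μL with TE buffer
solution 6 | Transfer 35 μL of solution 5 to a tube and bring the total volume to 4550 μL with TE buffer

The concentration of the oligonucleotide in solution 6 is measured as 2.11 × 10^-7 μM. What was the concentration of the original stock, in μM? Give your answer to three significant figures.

Step 1: 0.28 mL + 3.9 mL = 4.18 mL total → factor 4.18/0.28 = 14.929
Step 2: 1 mL brought to 6 mL → factor 6/1 = 6
Step 3: 140 μL + 3050 μL = 3190 μL total → factor 3190/140 = 22.786
Step 4: 0.25 mL + 6 mL = 6.25 mL total → factor 6.25/0.25 = 25
Step 5: 70 μL brought to 250 μL → factor 250/70 = 3.5714
Step 6: 35 μL brought to 4550 μL → factor 4550/35 = 130
Overall dilution factor = 14.929 × 6 × 22.786 × 25 × 3.5714 × 130 = 2.369 × 10^7
Stock = 2.11 × 10^-7 μM × 2.369 × 10^7 = 5.00 μM

5.00 μM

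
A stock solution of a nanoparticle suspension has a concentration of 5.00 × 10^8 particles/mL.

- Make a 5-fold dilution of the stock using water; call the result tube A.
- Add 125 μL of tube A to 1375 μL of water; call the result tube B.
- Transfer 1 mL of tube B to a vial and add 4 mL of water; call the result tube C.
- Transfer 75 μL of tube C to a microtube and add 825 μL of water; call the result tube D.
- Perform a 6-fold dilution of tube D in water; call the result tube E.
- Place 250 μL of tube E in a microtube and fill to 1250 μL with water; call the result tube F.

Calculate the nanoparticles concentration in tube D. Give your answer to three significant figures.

1.39 × 10^5 particles/mL

Step 1: 5-fold → factor 5
Step 2: 125 μL + 1375 μL = 1500 μL total → factor 1500/125 = 12
Step 3: 1 mL + 4 mL = 5 mL total → factor 5/1 = 5
Step 4: 75 μL + 825 μL = 900 μL total → factor 900/75 = 12
Dilution factor through tube D = 5 × 12 × 5 × 12 = 3600
[tube D] = 5.00 × 10^8 particles/mL / 3600 = 1.39 × 10^5 particles/mL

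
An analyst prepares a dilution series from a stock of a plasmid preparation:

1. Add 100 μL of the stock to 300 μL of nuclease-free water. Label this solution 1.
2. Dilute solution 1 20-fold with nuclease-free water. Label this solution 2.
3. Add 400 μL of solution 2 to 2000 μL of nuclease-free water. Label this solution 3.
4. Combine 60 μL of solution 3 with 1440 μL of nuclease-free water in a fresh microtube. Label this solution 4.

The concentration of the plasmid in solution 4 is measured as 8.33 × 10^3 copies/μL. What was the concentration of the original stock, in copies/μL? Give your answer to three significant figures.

1.00 × 10^8 copies/μL

Step 1: 100 μL + 300 μL = 400 μL total → factor 400/100 = 4
Step 2: 20-fold → factor 20
Step 3: 400 μL + 2000 μL = 2400 μL total → factor 2400/400 = 6
Step 4: 60 μL + 1440 μL = 1500 μL total → factor 1500/60 = 25
Overall dilution factor = 4 × 20 × 6 × 25 = 12000
Stock = 8.33 × 10^3 copies/μL × 12000 = 1.00 × 10^8 copies/μL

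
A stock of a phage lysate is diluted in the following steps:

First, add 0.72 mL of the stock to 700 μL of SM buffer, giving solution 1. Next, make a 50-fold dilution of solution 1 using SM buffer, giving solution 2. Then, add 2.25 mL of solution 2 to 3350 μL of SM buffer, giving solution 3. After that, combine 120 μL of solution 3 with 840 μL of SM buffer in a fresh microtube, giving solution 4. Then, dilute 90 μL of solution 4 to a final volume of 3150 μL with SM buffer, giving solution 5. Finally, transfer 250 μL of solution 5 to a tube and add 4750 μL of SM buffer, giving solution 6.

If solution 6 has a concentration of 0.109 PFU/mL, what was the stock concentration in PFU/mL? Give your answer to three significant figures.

1.50 × 10^5 PFU/mL

Step 1: 0.72 mL + 700 μL = 1.42 mL total → factor 1.42/0.72 = 1.9722
Step 2: 50-fold → factor 50
Step 3: 2.25 mL + 3350 μL = 5.6 mL total → factor 5.6/2.25 = 2.4889
Step 4: 120 μL + 840 μL = 960 μL total → factor 960/120 = 8
Step 5: 90 μL brought to 3150 μL → factor 3150/90 = 35
Step 6: 250 μL + 4750 μL = 5000 μL total → factor 5000/250 = 20
Overall dilution factor = 1.9722 × 50 × 2.4889 × 8 × 35 × 20 = 1.3744 × 10^6
Stock = 0.109 PFU/mL × 1.3744 × 10^6 = 1.50 × 10^5 PFU/mL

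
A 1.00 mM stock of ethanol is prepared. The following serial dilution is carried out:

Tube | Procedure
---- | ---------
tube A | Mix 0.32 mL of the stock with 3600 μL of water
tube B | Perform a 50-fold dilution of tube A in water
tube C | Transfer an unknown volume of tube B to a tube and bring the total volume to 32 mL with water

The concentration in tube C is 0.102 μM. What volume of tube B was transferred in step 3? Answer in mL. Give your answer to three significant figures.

2.00 mL

Step 1: 0.32 mL + 3600 μL = 3.92 mL total → factor 3.92/0.32 = 12.25
Step 2: 50-fold → factor 50
Step 3: v brought to 32 mL → factor = 32 mL/v
Product of known-step factors = 612.5
Overall factor = 1.00 mM / (0.102 μM) = 9803.9
Step-3 factor = 9803.9 / 612.5 = 16.006
v = 32 mL / 16.006 = 2.00 mL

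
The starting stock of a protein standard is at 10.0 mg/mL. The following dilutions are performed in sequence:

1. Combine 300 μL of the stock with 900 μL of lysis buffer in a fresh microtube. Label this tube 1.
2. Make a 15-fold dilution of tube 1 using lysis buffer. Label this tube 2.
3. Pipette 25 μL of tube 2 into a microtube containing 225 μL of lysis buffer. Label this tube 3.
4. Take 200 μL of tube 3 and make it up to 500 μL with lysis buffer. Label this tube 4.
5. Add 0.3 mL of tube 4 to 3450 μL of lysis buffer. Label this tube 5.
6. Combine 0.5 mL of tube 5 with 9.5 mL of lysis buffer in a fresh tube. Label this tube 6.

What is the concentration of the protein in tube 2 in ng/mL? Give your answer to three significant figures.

1.67 × 10^5 ng/mL

Step 1: 300 μL + 900 μL = 1200 μL total → factor 1200/300 = 4
Step 2: 15-fold → factor 15
Dilution factor through tube 2 = 4 × 15 = 60
[tube 2] = 10.0 mg/mL / 60 = 0.1667 mg/mL = 1.67 × 10^5 ng/mL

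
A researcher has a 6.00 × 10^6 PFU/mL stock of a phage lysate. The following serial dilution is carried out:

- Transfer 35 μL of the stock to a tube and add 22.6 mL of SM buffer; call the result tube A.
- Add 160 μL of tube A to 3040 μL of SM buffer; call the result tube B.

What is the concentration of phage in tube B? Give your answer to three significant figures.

Step 1: 35 μL + 22.6 mL = 22635 μL total → factor 22635/35 = 646.71
Step 2: 160 μL + 3040 μL = 3200 μL total → factor 3200/160 = 20
Overall dilution factor = 646.71 × 20 = 12934
Final = 6.00 × 10^6 PFU/mL / 12934 = 464 PFU/mL

464 PFU/mL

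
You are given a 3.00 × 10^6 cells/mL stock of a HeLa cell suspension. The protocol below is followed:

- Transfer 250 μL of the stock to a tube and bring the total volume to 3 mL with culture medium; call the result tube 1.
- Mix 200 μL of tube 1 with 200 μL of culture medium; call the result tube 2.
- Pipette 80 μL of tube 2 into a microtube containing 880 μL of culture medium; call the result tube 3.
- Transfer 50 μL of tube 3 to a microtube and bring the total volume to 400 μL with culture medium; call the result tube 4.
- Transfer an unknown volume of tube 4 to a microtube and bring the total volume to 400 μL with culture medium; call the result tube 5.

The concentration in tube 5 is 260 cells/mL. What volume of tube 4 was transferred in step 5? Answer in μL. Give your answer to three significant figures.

79.9 μL

Step 1: 250 μL brought to 3 mL → factor 3000/250 = 12
Step 2: 200 μL + 200 μL = 400 μL total → factor 400/200 = 2
Step 3: 80 μL + 880 μL = 960 μL total → factor 960/80 = 12
Step 4: 50 μL brought to 400 μL → factor 400/50 = 8
Step 5: v brought to 400 μL → factor = 400 μL/v
Product of known-step factors = 2304
Overall factor = 3.00 × 10^6 cells/mL / (260 cells/mL) = 11538
Step-5 factor = 11538 / 2304 = 5.008
v = 400 μL / 5.008 = 79.9 μL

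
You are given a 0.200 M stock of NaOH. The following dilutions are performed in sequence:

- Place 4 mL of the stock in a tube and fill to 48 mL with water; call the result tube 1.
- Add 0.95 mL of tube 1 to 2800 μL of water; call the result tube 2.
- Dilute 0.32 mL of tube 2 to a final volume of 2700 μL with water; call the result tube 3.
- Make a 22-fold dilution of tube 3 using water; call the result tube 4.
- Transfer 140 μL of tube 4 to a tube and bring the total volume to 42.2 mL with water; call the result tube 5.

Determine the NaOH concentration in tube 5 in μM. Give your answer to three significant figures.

0.0755 μM

Step 1: 4 mL brought to 48 mL → factor 48/4 = 12
Step 2: 0.95 mL + 2800 μL = 3.75 mL total → factor 3.75/0.95 = 3.9474
Step 3: 0.32 mL brought to 2700 μL → factor 2.7/0.32 = 8.4375
Step 4: 22-fold → factor 22
Step 5: 140 μL brought to 42.2 mL → factor 42200/140 = 301.43
Overall dilution factor = 12 × 3.9474 × 8.4375 × 22 × 301.43 = 2.6504 × 10^6
Final = 0.200 M / 2.6504 × 10^6 = 7.546 × 10^-8 M = 0.0755 μM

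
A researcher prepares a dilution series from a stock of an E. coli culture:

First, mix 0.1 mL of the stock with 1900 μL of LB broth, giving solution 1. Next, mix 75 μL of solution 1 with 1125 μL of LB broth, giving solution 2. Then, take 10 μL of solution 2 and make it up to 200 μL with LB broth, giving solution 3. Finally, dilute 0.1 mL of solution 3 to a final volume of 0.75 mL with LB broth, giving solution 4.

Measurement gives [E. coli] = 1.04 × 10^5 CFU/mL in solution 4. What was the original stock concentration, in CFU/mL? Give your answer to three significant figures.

4.99 × 10^9 CFU/mL

Step 1: 0.1 mL + 1900 μL = 2 mL total → factor 2/0.1 = 20
Step 2: 75 μL + 1125 μL = 1200 μL total → factor 1200/75 = 16
Step 3: 10 μL brought to 200 μL → factor 200/10 = 20
Step 4: 0.1 mL brought to 0.75 mL → factor 0.75/0.1 = 7.5
Overall dilution factor = 20 × 16 × 20 × 7.5 = 48000
Stock = 1.04 × 10^5 CFU/mL × 48000 = 4.99 × 10^9 CFU/mL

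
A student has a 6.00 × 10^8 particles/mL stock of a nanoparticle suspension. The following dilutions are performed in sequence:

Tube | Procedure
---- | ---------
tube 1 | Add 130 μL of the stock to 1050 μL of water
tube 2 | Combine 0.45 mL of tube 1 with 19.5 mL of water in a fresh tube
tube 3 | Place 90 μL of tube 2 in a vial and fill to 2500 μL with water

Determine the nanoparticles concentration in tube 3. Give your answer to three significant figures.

Step 1: 130 μL + 1050 μL = 1180 μL total → factor 1180/130 = 9.0769
Step 2: 0.45 mL + 19.5 mL = 19.95 mL total → factor 19.95/0.45 = 44.333
Step 3: 90 μL brought to 2500 μL → factor 2500/90 = 27.778
Overall dilution factor = 9.0769 × 44.333 × 27.778 = 11178
Final = 6.00 × 10^8 particles/mL / 11178 = 5.37 × 10^4 particles/mL

5.37 × 10^4 particles/mL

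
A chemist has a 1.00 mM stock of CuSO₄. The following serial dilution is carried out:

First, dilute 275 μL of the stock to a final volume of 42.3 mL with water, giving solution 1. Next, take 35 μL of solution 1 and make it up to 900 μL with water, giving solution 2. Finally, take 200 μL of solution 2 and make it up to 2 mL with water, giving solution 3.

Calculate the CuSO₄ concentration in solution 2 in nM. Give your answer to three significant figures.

Step 1: 275 μL brought to 42.3 mL → factor 42300/275 = 153.82
Step 2: 35 μL brought to 900 μL → factor 900/35 = 25.714
Dilution factor through solution 2 = 153.82 × 25.714 = 3955.3
[solution 2] = 1.00 mM / 3955.3 = 0.0002528 mM = 253 nM

253 nM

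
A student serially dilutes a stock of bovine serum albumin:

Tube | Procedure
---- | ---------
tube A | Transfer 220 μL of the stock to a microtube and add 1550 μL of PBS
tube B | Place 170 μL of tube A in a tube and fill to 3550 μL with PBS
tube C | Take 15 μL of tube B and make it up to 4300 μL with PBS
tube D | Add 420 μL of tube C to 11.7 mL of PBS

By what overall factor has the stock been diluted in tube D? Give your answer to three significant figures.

Step 1: 220 μL + 1550 μL = 1770 μL total → factor 1770/220 = 8.0455
Step 2: 170 μL brought to 3550 μL → factor 3550/170 = 20.882
Step 3: 15 μL brought to 4300 μL → factor 4300/15 = 286.67
Step 4: 420 μL + 11.7 mL = 12120 μL total → factor 12120/420 = 28.857
Overall dilution factor = 8.0455 × 20.882 × 286.67 × 28.857 = 1.3898 × 10^6

1.39 × 10^6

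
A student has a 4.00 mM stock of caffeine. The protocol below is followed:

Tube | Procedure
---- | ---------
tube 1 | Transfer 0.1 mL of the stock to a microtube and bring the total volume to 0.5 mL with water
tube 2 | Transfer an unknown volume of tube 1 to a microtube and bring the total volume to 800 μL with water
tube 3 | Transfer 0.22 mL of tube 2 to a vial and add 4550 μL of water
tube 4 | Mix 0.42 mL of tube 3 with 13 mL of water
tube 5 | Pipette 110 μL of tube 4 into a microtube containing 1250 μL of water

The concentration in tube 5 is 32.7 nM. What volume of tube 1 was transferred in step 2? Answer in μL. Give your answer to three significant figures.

280 μL

Step 1: 0.1 mL brought to 0.5 mL → factor 0.5/0.1 = 5
Step 2: v brought to 800 μL → factor = 800 μL/v
Step 3: 0.22 mL + 4550 μL = 4.77 mL total → factor 4.77/0.22 = 21.682
Step 4: 0.42 mL + 13 mL = 13.42 mL total → factor 13.42/0.42 = 31.952
Step 5: 110 μL + 1250 μL = 1360 μL total → factor 1360/110 = 12.364
Product of known-step factors = 42827
Overall factor = 4.00 mM / (32.7 nM) = 1.2232 × 10^5
Step-2 factor = 1.2232 × 10^5 / 42827 = 2.8563
v = 800 μL / 2.8563 = 280 μL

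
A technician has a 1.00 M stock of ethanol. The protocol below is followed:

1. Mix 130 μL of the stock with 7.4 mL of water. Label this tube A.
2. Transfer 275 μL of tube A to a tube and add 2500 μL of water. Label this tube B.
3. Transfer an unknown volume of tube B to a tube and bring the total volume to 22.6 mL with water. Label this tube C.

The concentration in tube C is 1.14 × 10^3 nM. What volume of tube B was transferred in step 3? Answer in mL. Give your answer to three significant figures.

0.0151 mL

Step 1: 130 μL + 7.4 mL = 7530 μL total → factor 7530/130 = 57.923
Step 2: 275 μL + 2500 μL = 2775 μL total → factor 2775/275 = 10.091
Step 3: v brought to 22.6 mL → factor = 22.6 mL/v
Product of known-step factors = 584.5
Overall factor = 1.00 M / (1.14 × 10^3 nM) = 8.7719 × 10^5
Step-3 factor = 8.7719 × 10^5 / 584.5 = 1500.8
v = 22.6 mL / 1500.8 = 0.0151 mL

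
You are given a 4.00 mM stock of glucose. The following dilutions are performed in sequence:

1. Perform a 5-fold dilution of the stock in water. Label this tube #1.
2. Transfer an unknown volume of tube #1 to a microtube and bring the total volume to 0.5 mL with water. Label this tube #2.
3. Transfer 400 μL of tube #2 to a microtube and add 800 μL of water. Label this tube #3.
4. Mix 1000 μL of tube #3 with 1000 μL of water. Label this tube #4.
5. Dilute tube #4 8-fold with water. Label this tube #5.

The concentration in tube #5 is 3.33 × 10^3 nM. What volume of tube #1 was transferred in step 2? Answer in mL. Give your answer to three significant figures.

Step 1: 5-fold → factor 5
Step 2: v brought to 0.5 mL → factor = 0.5 mL/v
Step 3: 400 μL + 800 μL = 1200 μL total → factor 1200/400 = 3
Step 4: 1000 μL + 1000 μL = 2000 μL total → factor 2000/1000 = 2
Step 5: 8-fold → factor 8
Product of known-step factors = 240
Overall factor = 4.00 mM / (3.33 × 10^3 nM) = 1201.2
Step-2 factor = 1201.2 / 240 = 5.005
v = 0.5 mL / 5.005 = 0.0999 mL

0.0999 mL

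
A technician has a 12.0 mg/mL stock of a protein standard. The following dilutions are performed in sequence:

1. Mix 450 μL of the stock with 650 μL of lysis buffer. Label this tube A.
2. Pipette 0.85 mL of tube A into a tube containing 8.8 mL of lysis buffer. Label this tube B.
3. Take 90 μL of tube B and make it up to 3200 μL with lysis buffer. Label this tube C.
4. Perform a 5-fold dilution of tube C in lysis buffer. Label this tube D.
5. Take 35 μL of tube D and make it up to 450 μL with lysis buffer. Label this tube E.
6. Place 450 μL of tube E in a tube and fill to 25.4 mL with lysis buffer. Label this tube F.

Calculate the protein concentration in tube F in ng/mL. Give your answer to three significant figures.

3.35 ng/mL

Step 1: 450 μL + 650 μL = 1100 μL total → factor 1100/450 = 2.4444
Step 2: 0.85 mL + 8.8 mL = 9.65 mL total → factor 9.65/0.85 = 11.353
Step 3: 90 μL brought to 3200 μL → factor 3200/90 = 35.556
Step 4: 5-fold → factor 5
Step 5: 35 μL brought to 450 μL → factor 450/35 = 12.857
Step 6: 450 μL brought to 25.4 mL → factor 25400/450 = 56.444
Dilution factor through tube F = 2.4444 × 11.353 × 35.556 × 5 × 12.857 × 56.444 = 3.5804 × 10^6
[tube F] = 12.0 mg/mL / 3.5804 × 10^6 = 3.352 × 10^-6 mg/mL = 3.35 ng/mL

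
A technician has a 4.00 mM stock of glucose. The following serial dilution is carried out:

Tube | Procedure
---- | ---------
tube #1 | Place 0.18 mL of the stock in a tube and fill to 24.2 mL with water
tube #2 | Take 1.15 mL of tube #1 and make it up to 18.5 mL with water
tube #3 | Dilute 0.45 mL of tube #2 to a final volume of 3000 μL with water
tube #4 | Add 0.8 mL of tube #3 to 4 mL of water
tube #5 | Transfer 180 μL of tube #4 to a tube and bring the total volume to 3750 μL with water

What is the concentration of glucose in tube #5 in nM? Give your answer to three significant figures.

2.22 nM

Step 1: 0.18 mL brought to 24.2 mL → factor 24.2/0.18 = 134.44
Step 2: 1.15 mL brought to 18.5 mL → factor 18.5/1.15 = 16.087
Step 3: 0.45 mL brought to 3000 μL → factor 3/0.45 = 6.6667
Step 4: 0.8 mL + 4 mL = 4.8 mL total → factor 4.8/0.8 = 6
Step 5: 180 μL brought to 3750 μL → factor 3750/180 = 20.833
Overall dilution factor = 134.44 × 16.087 × 6.6667 × 6 × 20.833 = 1.8023 × 10^6
Final = 4.00 mM / 1.8023 × 10^6 = 2.219 × 10^-6 mM = 2.22 nM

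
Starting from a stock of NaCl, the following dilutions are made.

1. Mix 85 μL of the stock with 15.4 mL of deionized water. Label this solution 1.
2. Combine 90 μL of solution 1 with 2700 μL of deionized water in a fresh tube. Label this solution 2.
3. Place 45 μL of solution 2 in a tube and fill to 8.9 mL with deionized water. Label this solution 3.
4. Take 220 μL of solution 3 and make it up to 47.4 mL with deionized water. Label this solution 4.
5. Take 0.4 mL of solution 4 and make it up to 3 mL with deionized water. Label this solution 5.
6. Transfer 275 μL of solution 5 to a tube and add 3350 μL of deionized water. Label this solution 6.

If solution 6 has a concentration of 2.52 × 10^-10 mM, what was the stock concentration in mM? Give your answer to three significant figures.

6.00 mM

Step 1: 85 μL + 15.4 mL = 15485 μL total → factor 15485/85 = 182.18
Step 2: 90 μL + 2700 μL = 2790 μL total → factor 2790/90 = 31
Step 3: 45 μL brought to 8.9 mL → factor 8900/45 = 197.78
Step 4: 220 μL brought to 47.4 mL → factor 47400/220 = 215.45
Step 5: 0.4 mL brought to 3 mL → factor 3/0.4 = 7.5
Step 6: 275 μL + 3350 μL = 3625 μL total → factor 3625/275 = 13.182
Overall dilution factor = 182.18 × 31 × 197.78 × 215.45 × 7.5 × 13.182 = 2.3792 × 10^10
Stock = 2.52 × 10^-10 mM × 2.3792 × 10^10 = 6.00 mM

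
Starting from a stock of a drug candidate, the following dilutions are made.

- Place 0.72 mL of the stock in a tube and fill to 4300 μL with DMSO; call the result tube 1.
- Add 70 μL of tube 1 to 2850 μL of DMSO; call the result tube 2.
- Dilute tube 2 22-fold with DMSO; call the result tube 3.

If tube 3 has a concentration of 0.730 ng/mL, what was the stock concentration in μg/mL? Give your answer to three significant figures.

Step 1: 0.72 mL brought to 4300 μL → factor 4.3/0.72 = 5.9722
Step 2: 70 μL + 2850 μL = 2920 μL total → factor 2920/70 = 41.714
Step 3: 22-fold → factor 22
Overall dilution factor = 5.9722 × 41.714 × 22 = 5480.8
Stock = 0.730 ng/mL × 5480.8 = 4001 ng/mL = 4.00 μg/mL

4.00 μg/mL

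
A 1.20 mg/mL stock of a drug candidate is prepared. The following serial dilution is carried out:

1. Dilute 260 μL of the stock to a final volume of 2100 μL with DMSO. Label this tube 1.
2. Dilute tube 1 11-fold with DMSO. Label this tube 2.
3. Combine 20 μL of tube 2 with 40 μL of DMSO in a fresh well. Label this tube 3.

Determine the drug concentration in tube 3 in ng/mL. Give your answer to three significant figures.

4.50 × 10^3 ng/mL

Step 1: 260 μL brought to 2100 μL → factor 2100/260 = 8.0769
Step 2: 11-fold → factor 11
Step 3: 20 μL + 40 μL = 60 μL total → factor 60/20 = 3
Overall dilution factor = 8.0769 × 11 × 3 = 266.54
Final = 1.20 mg/mL / 266.54 = 0.004502 mg/mL = 4.50 × 10^3 ng/mL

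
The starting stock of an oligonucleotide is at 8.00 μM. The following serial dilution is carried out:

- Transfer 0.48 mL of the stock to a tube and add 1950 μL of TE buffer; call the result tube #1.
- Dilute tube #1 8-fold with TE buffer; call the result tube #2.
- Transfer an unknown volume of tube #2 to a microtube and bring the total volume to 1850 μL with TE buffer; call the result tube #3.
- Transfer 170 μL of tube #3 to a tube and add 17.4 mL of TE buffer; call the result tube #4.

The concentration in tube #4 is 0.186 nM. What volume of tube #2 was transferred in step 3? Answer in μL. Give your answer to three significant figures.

Step 1: 0.48 mL + 1950 μL = 2.43 mL total → factor 2.43/0.48 = 5.0625
Step 2: 8-fold → factor 8
Step 3: v brought to 1850 μL → factor = 1850 μL/v
Step 4: 170 μL + 17.4 mL = 17570 μL total → factor 17570/170 = 103.35
Product of known-step factors = 4185.8
Overall factor = 8.00 μM / (0.186 nM) = 43011
Step-3 factor = 43011 / 4185.8 = 10.275
v = 1850 μL / 10.275 = 180 μL

180 μL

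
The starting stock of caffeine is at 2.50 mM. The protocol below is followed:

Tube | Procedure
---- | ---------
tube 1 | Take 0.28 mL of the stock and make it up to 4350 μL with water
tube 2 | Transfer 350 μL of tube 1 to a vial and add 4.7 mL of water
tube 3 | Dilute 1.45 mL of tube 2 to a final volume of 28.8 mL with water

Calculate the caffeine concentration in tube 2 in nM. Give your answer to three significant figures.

1.12 × 10^4 nM

Step 1: 0.28 mL brought to 4350 μL → factor 4.35/0.28 = 15.536
Step 2: 350 μL + 4.7 mL = 5050 μL total → factor 5050/350 = 14.429
Dilution factor through tube 2 = 15.536 × 14.429 = 224.16
[tube 2] = 2.50 mM / 224.16 = 0.01115 mM = 1.12 × 10^4 nM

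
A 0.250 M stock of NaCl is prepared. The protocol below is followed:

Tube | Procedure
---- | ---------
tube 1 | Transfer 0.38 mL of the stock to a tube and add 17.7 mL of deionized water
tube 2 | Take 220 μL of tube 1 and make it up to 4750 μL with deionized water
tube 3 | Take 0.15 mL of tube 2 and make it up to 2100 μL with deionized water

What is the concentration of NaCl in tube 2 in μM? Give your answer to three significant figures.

Step 1: 0.38 mL + 17.7 mL = 18.08 mL total → factor 18.08/0.38 = 47.579
Step 2: 220 μL brought to 4750 μL → factor 4750/220 = 21.591
Dilution factor through tube 2 = 47.579 × 21.591 = 1027.3
[tube 2] = 0.250 M / 1027.3 = 0.0002434 M = 243 μM

243 μM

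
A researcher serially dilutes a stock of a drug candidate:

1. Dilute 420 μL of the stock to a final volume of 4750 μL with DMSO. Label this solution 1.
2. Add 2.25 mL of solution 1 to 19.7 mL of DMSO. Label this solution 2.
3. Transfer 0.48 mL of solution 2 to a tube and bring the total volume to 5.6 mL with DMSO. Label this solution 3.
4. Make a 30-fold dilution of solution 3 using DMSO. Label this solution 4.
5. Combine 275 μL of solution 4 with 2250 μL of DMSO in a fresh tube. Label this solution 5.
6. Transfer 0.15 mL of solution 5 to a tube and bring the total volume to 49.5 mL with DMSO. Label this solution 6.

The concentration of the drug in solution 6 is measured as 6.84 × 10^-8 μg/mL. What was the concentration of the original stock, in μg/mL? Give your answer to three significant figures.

Step 1: 420 μL brought to 4750 μL → factor 4750/420 = 11.31
Step 2: 2.25 mL + 19.7 mL = 21.95 mL total → factor 21.95/2.25 = 9.7556
Step 3: 0.48 mL brought to 5.6 mL → factor 5.6/0.48 = 11.667
Step 4: 30-fold → factor 30
Step 5: 275 μL + 2250 μL = 2525 μL total → factor 2525/275 = 9.1818
Step 6: 0.15 mL brought to 49.5 mL → factor 49.5/0.15 = 330
Overall dilution factor = 11.31 × 9.7556 × 11.667 × 30 × 9.1818 × 330 = 1.1701 × 10^8
Stock = 6.84 × 10^-8 μg/mL × 1.1701 × 10^8 = 8.00 μg/mL

8.00 μg/mL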